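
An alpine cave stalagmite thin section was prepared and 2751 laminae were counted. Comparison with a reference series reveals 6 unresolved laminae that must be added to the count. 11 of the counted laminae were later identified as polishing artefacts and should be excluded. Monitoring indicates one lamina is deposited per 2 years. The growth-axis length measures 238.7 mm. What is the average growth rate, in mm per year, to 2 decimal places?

0.04 mm per year

Correcting the raw count gives 2751 − 11 + 6 = 2746 true laminae.
2746 laminae at 2 years each span 2746 × 2 = 5492 years.
Extension rate ≈ 238.7 / 5492 = 0.04 mm per year.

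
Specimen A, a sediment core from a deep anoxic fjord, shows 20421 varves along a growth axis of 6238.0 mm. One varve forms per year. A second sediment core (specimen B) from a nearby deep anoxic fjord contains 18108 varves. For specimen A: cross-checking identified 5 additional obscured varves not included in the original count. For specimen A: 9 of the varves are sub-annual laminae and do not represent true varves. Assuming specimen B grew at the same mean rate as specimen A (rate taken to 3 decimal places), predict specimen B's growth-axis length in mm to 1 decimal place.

5541.0 mm

Specimen A: after corrections the count is 20421 − 9 + 5 = 20417 varves.
A: 6238.0 mm over 20417 years gives 6238.0 / 20417 ≈ 0.306 mm per year.
B's length ≈ 0.306 × 18108 = 5541.0 mm.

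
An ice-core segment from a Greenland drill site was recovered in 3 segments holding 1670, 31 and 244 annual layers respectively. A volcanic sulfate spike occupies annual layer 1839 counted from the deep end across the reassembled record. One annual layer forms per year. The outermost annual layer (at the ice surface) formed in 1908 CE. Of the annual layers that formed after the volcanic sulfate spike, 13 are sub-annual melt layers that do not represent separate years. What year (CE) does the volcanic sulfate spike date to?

1815 CE

Total annual layers = 1670 + 31 + 244 = 1945.
1945 − 1839 = 106 annual layers lie beyond the volcanic sulfate spike toward the ice surface.
Excluding 13 false annual layers: 106 − 13 = 93.
Counting back 93 years from 1908 CE places the volcanic sulfate spike in 1908 − 93 = 1815 CE.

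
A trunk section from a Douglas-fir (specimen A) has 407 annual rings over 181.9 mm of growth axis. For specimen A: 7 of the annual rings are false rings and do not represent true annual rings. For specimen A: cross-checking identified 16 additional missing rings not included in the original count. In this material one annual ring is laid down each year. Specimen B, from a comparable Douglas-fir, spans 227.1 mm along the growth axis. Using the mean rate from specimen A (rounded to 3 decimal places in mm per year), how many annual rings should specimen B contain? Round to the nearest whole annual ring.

Specimen A: correcting the raw count gives 407 − 7 + 16 = 416 true annual rings.
A: Mean rate = 181.9 mm / 416 years ≈ 0.437 mm/year.
B spans 227.1 / 0.437 = 519.68 years ≈ 520 annual rings.

520 annual rings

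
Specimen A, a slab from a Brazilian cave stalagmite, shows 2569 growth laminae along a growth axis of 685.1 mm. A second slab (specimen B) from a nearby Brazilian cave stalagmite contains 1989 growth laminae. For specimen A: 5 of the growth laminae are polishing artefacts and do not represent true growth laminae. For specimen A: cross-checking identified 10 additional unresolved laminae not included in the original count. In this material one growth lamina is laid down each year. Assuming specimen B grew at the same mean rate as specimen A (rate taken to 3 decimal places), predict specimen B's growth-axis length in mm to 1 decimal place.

Specimen A: correcting the raw count gives 2569 − 5 + 10 = 2574 true growth laminae.
A: 685.1 mm over 2574 years gives 685.1 / 2574 ≈ 0.266 mm/year.
Length of B = 0.266 × 1989 = 529.1 mm.

529.1 mm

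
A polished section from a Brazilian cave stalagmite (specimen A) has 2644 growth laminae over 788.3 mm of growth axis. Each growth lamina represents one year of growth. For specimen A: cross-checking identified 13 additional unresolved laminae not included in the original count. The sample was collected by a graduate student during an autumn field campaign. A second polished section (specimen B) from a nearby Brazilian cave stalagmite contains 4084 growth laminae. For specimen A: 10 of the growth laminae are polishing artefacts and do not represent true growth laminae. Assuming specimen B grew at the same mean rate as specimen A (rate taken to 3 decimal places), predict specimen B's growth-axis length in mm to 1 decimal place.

Specimen A: after corrections the count is 2644 − 10 + 13 = 2647 growth laminae.
A: 788.3 mm over 2647 years gives 788.3 / 2647 ≈ 0.298 mm/yr.
For B, 0.298 mm/year × 4084 years = 1217.0 mm.

1217.0 mm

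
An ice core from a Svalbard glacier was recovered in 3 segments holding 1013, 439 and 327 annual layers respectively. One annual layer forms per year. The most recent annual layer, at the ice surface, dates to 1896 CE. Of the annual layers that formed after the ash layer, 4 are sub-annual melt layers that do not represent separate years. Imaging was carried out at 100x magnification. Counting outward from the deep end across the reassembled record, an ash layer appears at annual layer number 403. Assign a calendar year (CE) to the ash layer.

524 CE

Total annual layers = 1013 + 439 + 327 = 1779.
The ash layer sits at annual layer 403 from the deep end, so 1779 − 403 = 1376 annual layers formed after it.
1376 − 4 false = 1372 true annual layers after the ash layer.
1896 − 1372 = 524 CE.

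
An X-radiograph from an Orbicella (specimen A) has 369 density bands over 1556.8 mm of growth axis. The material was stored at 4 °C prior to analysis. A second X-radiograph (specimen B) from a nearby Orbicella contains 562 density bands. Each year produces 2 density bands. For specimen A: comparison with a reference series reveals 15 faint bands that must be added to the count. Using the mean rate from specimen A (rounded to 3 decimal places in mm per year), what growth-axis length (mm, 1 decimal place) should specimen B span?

2278.3 mm

Specimen A: adjusted count: 369 + 15 = 384 density bands.
Specimen A: dividing by 2 density bands per year: 384 / 2 = 192 years.
A: Extension rate ≈ 1556.8 / 192 = 8.108 mm/yr.
Specimen B: with 2 density bands per year, 562 / 2 = 281 years. For B, 8.108 mm/year × 281 years = 2278.3 mm.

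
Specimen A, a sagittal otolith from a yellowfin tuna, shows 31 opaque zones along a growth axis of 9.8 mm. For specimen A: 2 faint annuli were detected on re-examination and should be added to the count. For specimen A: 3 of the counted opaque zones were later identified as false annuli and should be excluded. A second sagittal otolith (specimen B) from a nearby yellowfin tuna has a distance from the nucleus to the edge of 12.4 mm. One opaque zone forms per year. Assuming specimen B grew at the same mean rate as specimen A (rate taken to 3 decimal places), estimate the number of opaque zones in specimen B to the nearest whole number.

38 opaque zones

Specimen A: adjusted count: 31 − 3 + 2 = 30 opaque zones.
A: Mean rate = 9.8 mm / 30 years ≈ 0.327 mm/year.
For B, 12.4 / 0.327 = 37.92 years ≈ 38 opaque zones.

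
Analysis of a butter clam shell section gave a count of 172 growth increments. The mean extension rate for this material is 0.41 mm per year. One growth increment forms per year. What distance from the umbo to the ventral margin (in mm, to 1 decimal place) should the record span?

70.5 mm

The record spans 172 years at 0.41 mm per year.
172 years at 0.41 mm/year gives 0.41 × 172 = 70.5 mm.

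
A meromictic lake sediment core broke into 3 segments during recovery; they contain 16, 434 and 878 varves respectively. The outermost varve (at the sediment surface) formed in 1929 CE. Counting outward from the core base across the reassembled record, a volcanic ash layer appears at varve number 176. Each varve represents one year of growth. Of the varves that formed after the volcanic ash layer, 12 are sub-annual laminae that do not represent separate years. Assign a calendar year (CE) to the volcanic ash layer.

789 CE

Total varves = 16 + 434 + 878 = 1328.
The volcanic ash layer sits at varve 176 from the core base, so 1328 − 176 = 1152 varves formed after it.
1152 − 12 false = 1140 true varves after the volcanic ash layer.
1929 − 1140 = 789 CE.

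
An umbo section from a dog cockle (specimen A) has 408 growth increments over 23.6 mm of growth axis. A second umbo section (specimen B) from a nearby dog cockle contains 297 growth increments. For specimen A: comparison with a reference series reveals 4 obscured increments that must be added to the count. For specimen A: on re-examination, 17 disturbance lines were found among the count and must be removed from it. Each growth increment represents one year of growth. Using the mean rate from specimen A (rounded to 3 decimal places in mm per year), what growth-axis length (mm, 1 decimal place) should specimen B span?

Specimen A: after corrections the count is 408 − 17 + 4 = 395 growth increments.
A: Mean rate = 23.6 mm / 395 years ≈ 0.060 mm/year.
For B, 0.060 mm/year × 297 years = 17.8 mm.

17.8 mm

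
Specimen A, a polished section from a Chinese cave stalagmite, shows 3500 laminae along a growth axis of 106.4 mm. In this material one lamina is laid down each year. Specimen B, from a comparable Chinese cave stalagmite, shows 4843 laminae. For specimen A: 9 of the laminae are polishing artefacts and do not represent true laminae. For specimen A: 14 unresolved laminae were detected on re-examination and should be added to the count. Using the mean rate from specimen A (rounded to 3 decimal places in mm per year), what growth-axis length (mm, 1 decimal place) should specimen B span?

145.3 mm

Specimen A: correcting the raw count gives 3500 − 9 + 14 = 3505 true laminae.
A: Mean rate = 106.4 mm / 3505 years ≈ 0.030 mm/year.
For B, 0.030 mm/year × 4843 years = 145.3 mm.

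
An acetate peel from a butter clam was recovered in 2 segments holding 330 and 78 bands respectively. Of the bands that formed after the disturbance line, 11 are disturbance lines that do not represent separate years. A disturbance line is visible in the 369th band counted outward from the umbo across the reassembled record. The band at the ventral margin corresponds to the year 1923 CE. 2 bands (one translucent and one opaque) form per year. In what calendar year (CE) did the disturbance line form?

1909 CE

Total bands = 330 + 78 = 408.
Between band 369 and the ventral margin there are 408 − 369 = 39 bands.
39 − 11 false = 28 true bands after the disturbance line.
Dividing by 2 bands per year: 28 / 2 = 14 years.
Counting back 14 years from 1923 CE places the disturbance line in 1923 − 14 = 1909 CE.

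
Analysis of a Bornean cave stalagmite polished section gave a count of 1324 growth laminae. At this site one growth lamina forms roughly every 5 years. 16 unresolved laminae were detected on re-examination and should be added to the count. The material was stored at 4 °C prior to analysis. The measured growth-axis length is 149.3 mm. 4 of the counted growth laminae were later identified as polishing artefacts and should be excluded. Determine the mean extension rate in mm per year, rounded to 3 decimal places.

True growth lamina count = 1324 − 4 + 16 = 1336.
At 5 years per growth lamina, 1336 × 5 = 6680 years.
149.3 mm over 6680 years gives 149.3 / 6680 ≈ 0.022 mm per year.

0.022 mm per year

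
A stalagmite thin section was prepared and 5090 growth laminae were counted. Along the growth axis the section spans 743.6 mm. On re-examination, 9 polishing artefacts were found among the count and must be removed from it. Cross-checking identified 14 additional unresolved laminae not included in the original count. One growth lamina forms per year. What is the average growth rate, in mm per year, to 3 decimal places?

0.146 mm per year

Correcting the raw count gives 5090 − 9 + 14 = 5095 true growth laminae.
743.6 mm over 5095 years gives 743.6 / 5095 ≈ 0.146 mm per year.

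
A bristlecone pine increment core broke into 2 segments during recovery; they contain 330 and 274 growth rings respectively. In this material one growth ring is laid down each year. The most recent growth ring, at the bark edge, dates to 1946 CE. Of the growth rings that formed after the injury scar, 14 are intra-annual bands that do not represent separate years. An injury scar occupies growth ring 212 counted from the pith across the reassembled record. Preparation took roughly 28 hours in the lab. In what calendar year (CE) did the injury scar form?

Total growth rings = 330 + 274 = 604.
Between growth ring 212 and the bark edge there are 604 − 212 = 392 growth rings.
Excluding 14 false growth rings: 392 − 14 = 378.
1946 − 378 = 1568 CE.

1568 CE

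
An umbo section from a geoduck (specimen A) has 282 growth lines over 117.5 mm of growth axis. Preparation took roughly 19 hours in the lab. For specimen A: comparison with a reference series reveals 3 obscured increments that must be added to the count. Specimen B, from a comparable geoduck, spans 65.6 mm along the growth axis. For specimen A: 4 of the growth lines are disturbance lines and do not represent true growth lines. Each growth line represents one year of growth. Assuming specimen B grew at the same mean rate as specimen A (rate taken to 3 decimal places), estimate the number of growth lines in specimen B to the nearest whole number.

157 growth lines

Specimen A: after corrections the count is 282 − 4 + 3 = 281 growth lines.
A: Extension rate ≈ 117.5 / 281 = 0.418 mm/year.
For B, 65.6 / 0.418 = 156.94 years ≈ 157 growth lines.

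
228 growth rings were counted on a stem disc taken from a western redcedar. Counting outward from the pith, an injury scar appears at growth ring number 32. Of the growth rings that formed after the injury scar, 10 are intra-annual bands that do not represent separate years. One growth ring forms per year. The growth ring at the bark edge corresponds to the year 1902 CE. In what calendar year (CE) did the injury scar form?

1716 CE

The injury scar sits at growth ring 32 from the pith, so 228 − 32 = 196 growth rings formed after it.
Excluding 10 false growth rings: 196 − 10 = 186.
Counting back 186 years from 1902 CE places the injury scar in 1902 − 186 = 1716 CE.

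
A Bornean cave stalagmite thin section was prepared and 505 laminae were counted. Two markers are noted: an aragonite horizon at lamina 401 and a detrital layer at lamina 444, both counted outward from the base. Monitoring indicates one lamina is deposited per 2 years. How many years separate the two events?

Separation: 444 − 401 = 43 laminae.
At 2 years per lamina, 43 × 2 = 86 years.

86 yr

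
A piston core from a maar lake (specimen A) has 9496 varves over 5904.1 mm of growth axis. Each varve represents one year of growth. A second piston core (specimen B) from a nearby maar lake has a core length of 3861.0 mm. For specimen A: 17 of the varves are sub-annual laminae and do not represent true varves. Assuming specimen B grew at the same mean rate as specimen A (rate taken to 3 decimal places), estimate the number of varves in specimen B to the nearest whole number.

Specimen A: true varve count = 9496 − 17 = 9479.
A: Mean rate = 5904.1 mm / 9479 years ≈ 0.623 mm/year.
B spans 3861.0 / 0.623 = 6197.43 years ≈ 6197 varves.

6197 varves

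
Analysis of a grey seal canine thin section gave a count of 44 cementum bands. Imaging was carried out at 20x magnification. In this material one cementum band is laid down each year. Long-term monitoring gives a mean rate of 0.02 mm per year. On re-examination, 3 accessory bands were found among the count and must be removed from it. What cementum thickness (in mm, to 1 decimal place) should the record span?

0.8 mm

Correcting the raw count gives 44 − 3 = 41 true cementum bands.
Length ≈ 0.02 × 41 = 0.8 mm.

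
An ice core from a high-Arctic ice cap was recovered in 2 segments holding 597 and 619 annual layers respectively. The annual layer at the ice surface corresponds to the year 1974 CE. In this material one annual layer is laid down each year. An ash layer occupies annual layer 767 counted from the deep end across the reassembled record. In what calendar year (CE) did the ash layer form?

Total annual layers = 597 + 619 = 1216.
1216 − 767 = 449 annual layers lie beyond the ash layer toward the ice surface.
1974 − 449 = 1525 CE.

1525 CE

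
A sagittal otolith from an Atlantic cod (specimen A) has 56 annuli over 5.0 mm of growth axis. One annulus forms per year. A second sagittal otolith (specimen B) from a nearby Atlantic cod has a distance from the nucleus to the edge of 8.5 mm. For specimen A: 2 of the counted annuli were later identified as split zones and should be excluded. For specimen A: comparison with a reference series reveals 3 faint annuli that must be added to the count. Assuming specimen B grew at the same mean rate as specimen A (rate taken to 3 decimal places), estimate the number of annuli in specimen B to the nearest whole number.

97 annuli

Specimen A: after corrections the count is 56 − 2 + 3 = 57 annuli.
A: Mean rate = 5.0 mm / 57 years ≈ 0.088 mm/year.
Specimen B: 8.5 mm / 0.088 mm per year = 96.59 years ≈ 97 annuli.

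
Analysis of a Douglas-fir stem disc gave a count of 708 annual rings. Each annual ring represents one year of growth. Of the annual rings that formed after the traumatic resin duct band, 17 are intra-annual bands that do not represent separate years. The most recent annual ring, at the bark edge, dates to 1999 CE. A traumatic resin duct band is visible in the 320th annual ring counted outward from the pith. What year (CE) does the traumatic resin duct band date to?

1628 CE

The traumatic resin duct band sits at annual ring 320 from the pith, so 708 − 320 = 388 annual rings formed after it.
Excluding 17 false annual rings: 388 − 17 = 371.
The annual ring at the bark edge is 1999 CE, so the traumatic resin duct band dates to 1999 − 371 = 1628 CE.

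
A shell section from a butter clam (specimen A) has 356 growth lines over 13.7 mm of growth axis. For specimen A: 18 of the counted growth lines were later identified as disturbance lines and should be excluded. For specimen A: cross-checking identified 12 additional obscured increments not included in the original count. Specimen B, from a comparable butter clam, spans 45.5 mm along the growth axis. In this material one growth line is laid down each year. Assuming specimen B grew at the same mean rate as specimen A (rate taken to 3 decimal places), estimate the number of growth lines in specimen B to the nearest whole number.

1167 growth lines

Specimen A: after corrections the count is 356 − 18 + 12 = 350 growth lines.
A: 13.7 mm over 350 years gives 13.7 / 350 ≈ 0.039 mm/year.
Specimen B: 45.5 mm / 0.039 mm per year = 1166.67 years ≈ 1167 growth lines.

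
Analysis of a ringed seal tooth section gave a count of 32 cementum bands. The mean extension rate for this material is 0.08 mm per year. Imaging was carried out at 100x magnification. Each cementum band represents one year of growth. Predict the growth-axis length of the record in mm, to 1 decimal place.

32 years of growth are recorded.
Predicted length = 0.08 mm/year × 32 years = 2.6 mm.

2.6 mm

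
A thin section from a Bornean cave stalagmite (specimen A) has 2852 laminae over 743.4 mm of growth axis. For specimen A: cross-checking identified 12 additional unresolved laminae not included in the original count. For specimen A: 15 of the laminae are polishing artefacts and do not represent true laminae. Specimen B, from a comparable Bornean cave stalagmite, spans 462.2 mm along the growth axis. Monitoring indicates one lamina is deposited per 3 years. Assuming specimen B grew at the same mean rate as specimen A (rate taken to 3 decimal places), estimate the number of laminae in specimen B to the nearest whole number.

1771 laminae

Specimen A: adjusted count: 2852 − 15 + 12 = 2849 laminae.
Specimen A: at 3 years per lamina, 2849 × 3 = 8547 years.
A: 743.4 mm over 8547 years gives 743.4 / 8547 ≈ 0.087 mm/year.
B spans 462.2 / 0.087 = 5312.64 years; at 3 years per lamina that is 5312.64 / 3 ≈ 1771 laminae.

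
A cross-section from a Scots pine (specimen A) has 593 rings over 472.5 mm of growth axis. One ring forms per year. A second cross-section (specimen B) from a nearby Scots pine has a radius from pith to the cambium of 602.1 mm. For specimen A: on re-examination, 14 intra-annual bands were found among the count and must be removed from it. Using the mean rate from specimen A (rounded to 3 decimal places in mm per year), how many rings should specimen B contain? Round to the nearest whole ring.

Specimen A: true ring count = 593 − 14 = 579.
A: Extension rate ≈ 472.5 / 579 = 0.816 mm per year.
Specimen B: 602.1 mm / 0.816 mm per year = 737.87 years ≈ 738 rings.

738 rings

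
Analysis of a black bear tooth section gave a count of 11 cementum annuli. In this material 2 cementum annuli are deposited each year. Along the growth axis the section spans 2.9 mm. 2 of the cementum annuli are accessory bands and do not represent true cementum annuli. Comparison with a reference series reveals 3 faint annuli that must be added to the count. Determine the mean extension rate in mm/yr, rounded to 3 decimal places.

Adjusted count: 11 − 2 + 3 = 12 cementum annuli.
12 cementum annuli at 2 per year is 12 / 2 = 6 years.
2.9 mm over 6 years gives 2.9 / 6 ≈ 0.483 mm/yr.

0.483 mm/yr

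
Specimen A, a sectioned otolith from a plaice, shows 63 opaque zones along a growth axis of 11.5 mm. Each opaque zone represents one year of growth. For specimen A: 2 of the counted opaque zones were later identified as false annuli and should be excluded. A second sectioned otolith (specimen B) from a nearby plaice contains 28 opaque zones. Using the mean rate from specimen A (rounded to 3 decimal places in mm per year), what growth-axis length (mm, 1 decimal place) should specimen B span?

Specimen A: adjusted count: 63 − 2 = 61 opaque zones.
A: Extension rate ≈ 11.5 / 61 = 0.189 mm/year.
B's length ≈ 0.189 × 28 = 5.3 mm.

5.3 mm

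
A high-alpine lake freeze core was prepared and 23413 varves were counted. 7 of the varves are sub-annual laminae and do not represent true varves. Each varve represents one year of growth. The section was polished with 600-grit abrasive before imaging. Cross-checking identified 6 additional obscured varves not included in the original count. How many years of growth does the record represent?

23412 years

Adjusted count: 23413 − 7 + 6 = 23412 varves.
With a one-to-one varve periodicity this is 23412 years.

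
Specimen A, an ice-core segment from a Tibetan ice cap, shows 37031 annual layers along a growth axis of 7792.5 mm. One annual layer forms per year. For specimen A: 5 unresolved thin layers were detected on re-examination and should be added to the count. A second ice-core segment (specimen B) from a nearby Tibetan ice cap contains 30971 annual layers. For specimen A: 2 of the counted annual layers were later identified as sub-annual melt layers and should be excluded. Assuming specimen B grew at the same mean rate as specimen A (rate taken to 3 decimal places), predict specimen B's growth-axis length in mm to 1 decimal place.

6503.9 mm

Specimen A: correcting the raw count gives 37031 − 2 + 5 = 37034 true annual layers.
A: Mean rate = 7792.5 mm / 37034 years ≈ 0.210 mm per year.
Length of B = 0.210 × 30971 = 6503.9 mm.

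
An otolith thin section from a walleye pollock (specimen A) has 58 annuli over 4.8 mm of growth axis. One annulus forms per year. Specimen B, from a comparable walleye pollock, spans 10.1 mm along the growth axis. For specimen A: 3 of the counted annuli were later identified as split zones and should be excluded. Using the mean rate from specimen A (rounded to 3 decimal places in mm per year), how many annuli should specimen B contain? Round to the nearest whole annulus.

116 annuli

Specimen A: adjusted count: 58 − 3 = 55 annuli.
A: Mean rate = 4.8 mm / 55 years ≈ 0.087 mm/year.
For B, 10.1 / 0.087 = 116.09 years ≈ 116 annuli.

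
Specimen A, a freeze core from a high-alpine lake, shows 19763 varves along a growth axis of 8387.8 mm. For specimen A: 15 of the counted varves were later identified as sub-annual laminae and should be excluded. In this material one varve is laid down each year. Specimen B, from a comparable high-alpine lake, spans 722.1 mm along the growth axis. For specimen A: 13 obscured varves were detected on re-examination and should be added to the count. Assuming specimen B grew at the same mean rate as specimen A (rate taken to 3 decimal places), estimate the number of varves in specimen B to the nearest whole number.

1703 varves

Specimen A: adjusted count: 19763 − 15 + 13 = 19761 varves.
A: Extension rate ≈ 8387.8 / 19761 = 0.424 mm per year.
B spans 722.1 / 0.424 = 1703.07 years ≈ 1703 varves.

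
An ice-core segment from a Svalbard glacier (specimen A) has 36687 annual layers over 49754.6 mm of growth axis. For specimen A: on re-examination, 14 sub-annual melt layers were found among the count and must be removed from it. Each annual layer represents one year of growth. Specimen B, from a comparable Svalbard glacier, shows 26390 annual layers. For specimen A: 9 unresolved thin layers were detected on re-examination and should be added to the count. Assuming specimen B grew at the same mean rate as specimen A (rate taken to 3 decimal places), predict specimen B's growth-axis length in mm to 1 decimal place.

35784.8 mm

Specimen A: true annual layer count = 36687 − 14 + 9 = 36682.
A: Extension rate ≈ 49754.6 / 36682 = 1.356 mm/yr.
B's length ≈ 1.356 × 26390 = 35784.8 mm.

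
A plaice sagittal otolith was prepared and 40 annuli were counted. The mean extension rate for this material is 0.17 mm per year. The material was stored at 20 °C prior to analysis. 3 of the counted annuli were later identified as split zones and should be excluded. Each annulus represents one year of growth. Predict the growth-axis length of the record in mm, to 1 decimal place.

Adjusted count: 40 − 3 = 37 annuli.
37 years at 0.17 mm/year gives 0.17 × 37 = 6.3 mm.

6.3 mm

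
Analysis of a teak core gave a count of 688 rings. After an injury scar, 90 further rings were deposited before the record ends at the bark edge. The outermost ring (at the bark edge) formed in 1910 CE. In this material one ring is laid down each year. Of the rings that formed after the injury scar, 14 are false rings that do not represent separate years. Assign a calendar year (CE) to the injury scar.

There are 90 rings younger than the injury scar.
Excluding 14 false rings: 90 − 14 = 76.
1910 − 76 = 1834 CE.

1834 CE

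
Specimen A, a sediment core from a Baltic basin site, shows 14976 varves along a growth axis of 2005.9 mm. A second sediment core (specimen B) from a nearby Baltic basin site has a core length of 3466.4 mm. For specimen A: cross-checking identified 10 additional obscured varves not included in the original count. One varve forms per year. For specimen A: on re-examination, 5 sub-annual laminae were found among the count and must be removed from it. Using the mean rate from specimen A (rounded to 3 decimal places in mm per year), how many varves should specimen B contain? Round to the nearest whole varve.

Specimen A: after corrections the count is 14976 − 5 + 10 = 14981 varves.
A: Mean rate = 2005.9 mm / 14981 years ≈ 0.134 mm/year.
For B, 3466.4 / 0.134 = 25868.66 years ≈ 25869 varves.

25869 varves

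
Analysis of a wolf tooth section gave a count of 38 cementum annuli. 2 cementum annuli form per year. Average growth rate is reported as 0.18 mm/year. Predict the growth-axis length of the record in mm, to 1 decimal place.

3.4 mm

38 cementum annuli at 2 per year is 38 / 2 = 19 years.
19 years at 0.18 mm/year gives 0.18 × 19 = 3.4 mm.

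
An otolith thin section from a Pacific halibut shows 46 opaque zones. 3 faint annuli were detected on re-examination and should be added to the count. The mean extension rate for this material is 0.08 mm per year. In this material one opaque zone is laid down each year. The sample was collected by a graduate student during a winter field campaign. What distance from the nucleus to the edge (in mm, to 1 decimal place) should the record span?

3.9 mm

Correcting the raw count gives 46 + 3 = 49 true opaque zones.
Predicted length = 0.08 mm/year × 49 years = 3.9 mm.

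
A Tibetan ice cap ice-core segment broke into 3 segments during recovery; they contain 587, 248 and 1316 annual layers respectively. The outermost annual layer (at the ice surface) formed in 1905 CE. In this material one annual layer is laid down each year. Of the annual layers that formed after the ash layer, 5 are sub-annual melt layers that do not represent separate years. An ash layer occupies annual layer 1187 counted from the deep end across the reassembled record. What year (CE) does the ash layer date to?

Total annual layers = 587 + 248 + 1316 = 2151.
Between annual layer 1187 and the ice surface there are 2151 − 1187 = 964 annual layers.
964 − 5 false = 959 true annual layers after the ash layer.
Counting back 959 years from 1905 CE places the ash layer in 1905 − 959 = 946 CE.

946 CE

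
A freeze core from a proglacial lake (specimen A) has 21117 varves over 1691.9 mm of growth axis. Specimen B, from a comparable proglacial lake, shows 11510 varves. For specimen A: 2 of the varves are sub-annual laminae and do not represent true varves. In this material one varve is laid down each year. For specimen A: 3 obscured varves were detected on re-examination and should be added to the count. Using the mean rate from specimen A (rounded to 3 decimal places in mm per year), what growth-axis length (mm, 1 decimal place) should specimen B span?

920.8 mm

Specimen A: adjusted count: 21117 − 2 + 3 = 21118 varves.
A: 1691.9 mm over 21118 years gives 1691.9 / 21118 ≈ 0.080 mm/year.
Length of B = 0.080 × 11510 = 920.8 mm.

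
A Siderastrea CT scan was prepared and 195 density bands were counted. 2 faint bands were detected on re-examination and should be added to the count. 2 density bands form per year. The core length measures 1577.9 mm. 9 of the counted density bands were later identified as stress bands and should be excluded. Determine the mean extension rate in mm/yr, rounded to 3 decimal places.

After corrections the count is 195 − 9 + 2 = 188 density bands.
With 2 density bands per year, 188 / 2 = 94 years.
Extension rate ≈ 1577.9 / 94 = 16.786 mm/yr.

16.786 mm/yr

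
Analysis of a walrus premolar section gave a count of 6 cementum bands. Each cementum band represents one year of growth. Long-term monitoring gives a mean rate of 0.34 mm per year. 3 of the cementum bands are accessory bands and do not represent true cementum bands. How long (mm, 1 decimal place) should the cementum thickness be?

1.0 mm

True cementum band count = 6 − 3 = 3.
3 years at 0.34 mm/year gives 0.34 × 3 = 1.0 mm.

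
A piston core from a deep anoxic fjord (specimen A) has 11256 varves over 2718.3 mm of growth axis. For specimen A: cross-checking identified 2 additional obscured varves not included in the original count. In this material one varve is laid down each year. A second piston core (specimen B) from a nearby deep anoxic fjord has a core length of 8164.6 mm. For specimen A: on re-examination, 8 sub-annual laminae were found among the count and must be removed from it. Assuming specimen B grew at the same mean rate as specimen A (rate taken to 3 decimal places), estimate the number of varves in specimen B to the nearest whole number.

Specimen A: adjusted count: 11256 − 8 + 2 = 11250 varves.
A: Extension rate ≈ 2718.3 / 11250 = 0.242 mm/yr.
For B, 8164.6 / 0.242 = 33738.02 years ≈ 33738 varves.

33738 varves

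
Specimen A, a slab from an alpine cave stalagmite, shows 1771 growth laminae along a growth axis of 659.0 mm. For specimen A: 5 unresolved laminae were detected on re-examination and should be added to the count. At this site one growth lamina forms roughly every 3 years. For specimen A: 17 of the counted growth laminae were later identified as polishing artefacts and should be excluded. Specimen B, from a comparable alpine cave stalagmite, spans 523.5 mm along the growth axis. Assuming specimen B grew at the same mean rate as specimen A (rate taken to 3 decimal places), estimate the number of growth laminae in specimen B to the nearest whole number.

Specimen A: true growth lamina count = 1771 − 17 + 5 = 1759.
Specimen A: at 3 years per growth lamina, 1759 × 3 = 5277 years.
A: 659.0 mm over 5277 years gives 659.0 / 5277 ≈ 0.125 mm/year.
For B, 523.5 / 0.125 = 4188.00 years; at 3 years per growth lamina that is 4188.00 / 3 ≈ 1396 growth laminae.

1396 growth laminae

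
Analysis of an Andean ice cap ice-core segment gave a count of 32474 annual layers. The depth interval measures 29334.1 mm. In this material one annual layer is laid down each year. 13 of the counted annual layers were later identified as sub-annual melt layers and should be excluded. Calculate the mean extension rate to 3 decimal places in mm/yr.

True annual layer count = 32474 − 13 = 32461.
Mean rate = 29334.1 mm / 32461 years ≈ 0.904 mm/yr.

0.904 mm/yr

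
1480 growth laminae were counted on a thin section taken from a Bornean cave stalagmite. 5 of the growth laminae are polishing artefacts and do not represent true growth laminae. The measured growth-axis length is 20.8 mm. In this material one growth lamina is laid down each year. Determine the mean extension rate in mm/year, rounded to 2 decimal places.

0.01 mm/year

Adjusted count: 1480 − 5 = 1475 growth laminae.
Mean rate = 20.8 mm / 1475 years ≈ 0.01 mm/year.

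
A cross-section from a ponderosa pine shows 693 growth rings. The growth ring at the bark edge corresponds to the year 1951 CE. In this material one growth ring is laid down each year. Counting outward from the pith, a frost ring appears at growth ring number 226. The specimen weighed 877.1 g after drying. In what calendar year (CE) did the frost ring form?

1484 CE

The frost ring sits at growth ring 226 from the pith, so 693 − 226 = 467 growth rings formed after it.
The growth ring at the bark edge is 1951 CE, so the frost ring dates to 1951 − 467 = 1484 CE.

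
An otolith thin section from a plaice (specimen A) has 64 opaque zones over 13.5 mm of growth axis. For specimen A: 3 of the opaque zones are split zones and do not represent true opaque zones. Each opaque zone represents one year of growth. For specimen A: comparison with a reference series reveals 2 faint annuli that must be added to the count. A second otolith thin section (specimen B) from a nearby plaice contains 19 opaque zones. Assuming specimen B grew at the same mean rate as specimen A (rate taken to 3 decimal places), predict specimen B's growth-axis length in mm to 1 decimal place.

Specimen A: correcting the raw count gives 64 − 3 + 2 = 63 true opaque zones.
A: 13.5 mm over 63 years gives 13.5 / 63 ≈ 0.214 mm/year.
B's length ≈ 0.214 × 19 = 4.1 mm.

4.1 mm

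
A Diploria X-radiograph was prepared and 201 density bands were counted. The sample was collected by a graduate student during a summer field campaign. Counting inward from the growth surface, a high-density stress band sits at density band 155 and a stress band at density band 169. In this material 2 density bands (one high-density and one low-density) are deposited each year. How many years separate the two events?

Separation: 169 − 155 = 14 density bands.
With 2 density bands per year, 14 / 2 = 7 years.

7 yr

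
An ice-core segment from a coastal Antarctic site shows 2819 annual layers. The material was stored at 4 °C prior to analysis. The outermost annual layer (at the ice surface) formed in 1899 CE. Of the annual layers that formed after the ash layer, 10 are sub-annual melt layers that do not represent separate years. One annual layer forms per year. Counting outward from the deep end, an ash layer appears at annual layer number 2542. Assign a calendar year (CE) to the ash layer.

Between annual layer 2542 and the ice surface there are 2819 − 2542 = 277 annual layers.
Removing the 10 false annual layers leaves 277 − 10 = 267 true annual layers beyond the ash layer.
The annual layer at the ice surface is 1899 CE, so the ash layer dates to 1899 − 267 = 1632 CE.

1632 CE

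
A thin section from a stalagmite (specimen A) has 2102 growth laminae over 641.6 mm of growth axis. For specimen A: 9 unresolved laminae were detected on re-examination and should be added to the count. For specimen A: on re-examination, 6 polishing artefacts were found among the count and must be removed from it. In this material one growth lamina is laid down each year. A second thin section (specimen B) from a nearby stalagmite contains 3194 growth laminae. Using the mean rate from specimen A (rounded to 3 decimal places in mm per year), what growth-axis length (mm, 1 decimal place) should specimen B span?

Specimen A: true growth lamina count = 2102 − 6 + 9 = 2105.
A: 641.6 mm over 2105 years gives 641.6 / 2105 ≈ 0.305 mm/yr.
Length of B = 0.305 × 3194 = 974.2 mm.

974.2 mm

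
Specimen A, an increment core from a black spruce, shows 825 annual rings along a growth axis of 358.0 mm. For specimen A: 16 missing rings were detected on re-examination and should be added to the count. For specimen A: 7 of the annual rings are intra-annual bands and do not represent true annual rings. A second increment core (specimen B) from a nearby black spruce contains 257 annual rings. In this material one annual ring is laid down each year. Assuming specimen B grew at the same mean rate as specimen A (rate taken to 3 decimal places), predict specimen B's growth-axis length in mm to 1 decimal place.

110.3 mm

Specimen A: adjusted count: 825 − 7 + 16 = 834 annual rings.
A: 358.0 mm over 834 years gives 358.0 / 834 ≈ 0.429 mm/year.
B's length ≈ 0.429 × 257 = 110.3 mm.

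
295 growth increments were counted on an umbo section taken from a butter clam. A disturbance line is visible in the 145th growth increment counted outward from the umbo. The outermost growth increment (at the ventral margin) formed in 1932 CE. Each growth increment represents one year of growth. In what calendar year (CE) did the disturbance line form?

Between growth increment 145 and the ventral margin there are 295 − 145 = 150 growth increments.
1932 − 150 = 1782 CE.

1782 CE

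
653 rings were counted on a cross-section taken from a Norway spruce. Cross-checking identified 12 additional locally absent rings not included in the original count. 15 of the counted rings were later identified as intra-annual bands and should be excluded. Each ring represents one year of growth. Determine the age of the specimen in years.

650 years

Correcting the raw count gives 653 − 15 + 12 = 650 true rings.
At one ring per year, that is 650 years.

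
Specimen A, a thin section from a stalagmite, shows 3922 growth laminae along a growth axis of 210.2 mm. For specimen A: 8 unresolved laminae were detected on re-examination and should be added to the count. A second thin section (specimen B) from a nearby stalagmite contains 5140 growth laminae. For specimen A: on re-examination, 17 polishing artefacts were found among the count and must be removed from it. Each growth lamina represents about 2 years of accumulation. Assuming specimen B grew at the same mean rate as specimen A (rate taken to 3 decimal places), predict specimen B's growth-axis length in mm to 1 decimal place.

Specimen A: correcting the raw count gives 3922 − 17 + 8 = 3913 true growth laminae.
Specimen A: multiplying by 2 years per growth lamina: 3913 × 2 = 7826 years.
A: Extension rate ≈ 210.2 / 7826 = 0.027 mm/year.
Specimen B: 5140 growth laminae at 2 years each span 5140 × 2 = 10280 years. Length of B = 0.027 × 10280 = 277.6 mm.

277.6 mm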